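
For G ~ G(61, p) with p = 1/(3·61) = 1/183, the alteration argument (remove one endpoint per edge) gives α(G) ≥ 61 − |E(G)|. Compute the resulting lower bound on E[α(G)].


E[|E(G)|] = C(61, 2)·p = 1830 · (1/183) = 10.
E[α(G)] ≥ n − E[|E(G)|] = 61 − 10 = 51.
Numerically: ≈ 51.000000.
(This is only a lower bound; the true E[α(G)] may be larger.)

E[α(G)] ≥ 51 ≈ 51.000000.


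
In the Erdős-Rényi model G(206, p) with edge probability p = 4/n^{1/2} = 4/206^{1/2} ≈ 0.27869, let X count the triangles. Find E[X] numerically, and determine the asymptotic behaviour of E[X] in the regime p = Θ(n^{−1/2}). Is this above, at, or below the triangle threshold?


Number of potential triangles: C(206, 3) = 1435820.
Each occurs with probability p³ ≈ (0.27869)³ ≈ 2.1646074e-02.
By linearity: E[X] = C(206, 3)·p³ ≈ 1435820 · 2.1646074e-02 ≈ 31079.86630.
Since α = 1/2 < 1, p = c/n^{1/2} ≫ 1/n is above the triangle threshold p ~ 1/n. Asymptotically E[X] ~ (c³/6)·n^{3(1−α)} = (4³/6)·n^{1.5} → ∞; triangles are abundant w.h.p.

E[X] ≈ 31079.86630; in regime p = Θ(1/n^{1/2}) E[X] diverges (above the triangle threshold p ~ 1/n).


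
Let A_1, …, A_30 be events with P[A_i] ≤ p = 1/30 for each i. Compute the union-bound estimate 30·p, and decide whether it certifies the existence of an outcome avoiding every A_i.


Union bound: P[∪_{i=1}^{30} A_i] ≤ Σ_i P[A_i] ≤ 30·p = 30·(1/30) = 1.
Numerically: 1 ≈ 1.00000.
Is 1 < 1? NO.
Since the bound 1 is ≥ 1, the union bound is uninformative here; it does NOT by itself certify existence.

30·p = 1 ≈ 1.00000; existence NOT certified by the union bound.


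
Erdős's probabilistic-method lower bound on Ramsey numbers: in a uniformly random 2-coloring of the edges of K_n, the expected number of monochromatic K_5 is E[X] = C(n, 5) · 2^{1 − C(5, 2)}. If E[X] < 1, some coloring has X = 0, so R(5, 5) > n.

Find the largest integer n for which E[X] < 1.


We need C(n, 5) · 2^{1 − 10} < 1, i.e. C(n, 5) < 2^{10 − 1} = 512.
Check values of n near the boundary:
  n = 8: C(8, 5) = 56; 56 < 512? YES
  n = 9: C(9, 5) = 126; 126 < 512? YES
  n = 10: C(10, 5) = 252; 252 < 512? YES
  n = 11: C(11, 5) = 462; 462 < 512? YES
  n = 12: C(12, 5) = 792; 792 < 512? NO
  n = 13: C(13, 5) = 1287; 1287 < 512? NO
  n = 14: C(14, 5) = 2002; 2002 < 512? NO
The largest n with C(n, 5) < 512 is n = 11 (where E[X] = 231/256 ≈ 0.9023438). Hence R(5, 5) > 11, i.e. R(5, 5) ≥ 12.

Largest n = 11; hence R(5, 5) > 11.


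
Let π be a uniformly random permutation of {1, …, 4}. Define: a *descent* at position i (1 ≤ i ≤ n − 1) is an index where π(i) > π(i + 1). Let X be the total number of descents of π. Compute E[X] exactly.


Write X = Σ X_I over i = 1, …, 3, with X_I the indicator of one descent.
There are 3 indicators.
For each fixed i, the pair (π(i), π(i+1)) is a uniformly random ordered pair of distinct values from {1, …, 4}; by symmetry P[π(i) > π(i+1)] = 1/2.
By linearity: E[X] = 3 · (1/2) = (4 − 1) · (1/2) = 3/2 ≈ 1.5000.

E[X] = 3/2 = 1.5000.


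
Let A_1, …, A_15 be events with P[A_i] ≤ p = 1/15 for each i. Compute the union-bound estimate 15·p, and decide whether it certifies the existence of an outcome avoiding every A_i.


Union bound: P[∪_{i=1}^{15} A_i] ≤ Σ_i P[A_i] ≤ 15·p = 15·(1/15) = 1.
Numerically: 1 ≈ 1.0000000.
Is 1 < 1? NO.
Since the bound 1 is ≥ 1, the union bound is uninformative here; it does NOT by itself certify existence.

15·p = 1 ≈ 1.0000000; existence NOT certified by the union bound.


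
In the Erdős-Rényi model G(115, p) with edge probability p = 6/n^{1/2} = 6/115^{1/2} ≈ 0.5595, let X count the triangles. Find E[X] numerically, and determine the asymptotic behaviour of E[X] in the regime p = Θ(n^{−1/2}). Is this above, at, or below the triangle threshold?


Number of potential triangles: C(115, 3) = 246905.
Each occurs with probability p³ ≈ (0.5595)³ ≈ 1.7514873e-01.
By linearity: E[X] = C(115, 3)·p³ ≈ 246905 · 1.7514873e-01 ≈ 43245.09698.
Since α = 1/2 < 1, p = c/n^{1/2} ≫ 1/n is above the triangle threshold p ~ 1/n. Asymptotically E[X] ~ (c³/6)·n^{3(1−α)} = (6³/6)·n^{1.5} → ∞; triangles are abundant w.h.p.

E[X] ≈ 43245.09698; in regime p = Θ(1/n^{1/2}) E[X] diverges (above the triangle threshold p ~ 1/n).


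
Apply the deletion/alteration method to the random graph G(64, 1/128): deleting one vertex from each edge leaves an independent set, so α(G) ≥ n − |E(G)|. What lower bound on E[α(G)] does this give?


E[|E(G)|] = C(64, 2)·p = 2016 · (1/128) = 63/4.
E[α(G)] ≥ n − E[|E(G)|] = 64 − 63/4 = 193/4.
Numerically: ≈ 48.250.
(This is only a lower bound; the true E[α(G)] may be larger.)

E[α(G)] ≥ 193/4 ≈ 48.250.


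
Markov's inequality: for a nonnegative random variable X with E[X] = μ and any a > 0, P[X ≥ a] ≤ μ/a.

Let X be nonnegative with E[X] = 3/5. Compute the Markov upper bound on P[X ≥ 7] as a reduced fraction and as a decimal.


μ = E[X] = 3/5, a = 7.
Markov: P[X ≥ 7] ≤ μ/a = (3/5)/7 = 3/35.
Numerically: ≈ 0.08571.
(Since a = 7 > μ = 0.60000, the bound 3/35 is < 1 and informative.)

P[X ≥ 7] ≤ 3/35 ≈ 0.08571.


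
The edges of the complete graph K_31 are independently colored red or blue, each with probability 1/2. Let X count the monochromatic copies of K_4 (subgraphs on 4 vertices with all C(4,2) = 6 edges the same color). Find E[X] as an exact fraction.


Let X = Σ_S X_S over the C(31, 4) = 31465 subsets S of size 4, where X_S = 1 if the K_4 on S is monochromatic.
For a fixed S, the K_4 on S has C(4, 2) = 6 edges. P[all 6 edges red] = (1/2)^6, and likewise for blue, so P[monochromatic] = 2·(1/2)^6 = 2^{1 − 6} = 1/32.
By linearity of expectation: E[X] = C(31, 4) · 2^{1 − 6} = 31465 · 1/32 = 31465/32.
Numerically: E[X] ≈ 983.2812.

E[X] = C(31,4)·2^(1−C(4,2)) = 31465/32 ≈ 983.2812.


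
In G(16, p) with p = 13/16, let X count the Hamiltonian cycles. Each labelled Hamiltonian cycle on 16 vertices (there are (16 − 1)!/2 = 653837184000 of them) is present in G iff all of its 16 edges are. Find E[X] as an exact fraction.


K_16 has (16 − 1)!/2 = 653837184000 labelled Hamiltonian cycles.
For each such Hamiltonian cycle H, let X_H = 1 if all 16 edges of H are present in G. Then P[X_H = 1] = p^{16} = (13/16)^{16} = 665416609183179841/18446744073709551616.
By linearity: E[X] = Σ_H E[X_H] = 653837184000 · p^{16} = 653837184000 · 665416609183179841/18446744073709551616 = 424877072202303561918952875/18014398509481984.
Numerically: E[X] ≈ 2.36e+10.

E[X] = 653837184000 · (13/16)^{16} = 424877072202303561918952875/18014398509481984 ≈ 2.36e+10.


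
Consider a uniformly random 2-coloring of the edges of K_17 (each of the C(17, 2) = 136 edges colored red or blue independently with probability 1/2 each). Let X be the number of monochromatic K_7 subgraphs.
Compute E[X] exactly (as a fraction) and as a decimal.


Let X = Σ_S X_S over the C(17, 7) = 19448 subsets S of size 7, where X_S = 1 if the K_7 on S is monochromatic.
For a fixed S, the K_7 on S has C(7, 2) = 21 edges. P[all 21 edges red] = (1/2)^21, and likewise for blue, so P[monochromatic] = 2·(1/2)^21 = 2^{1 − 21} = 1/1048576.
By linearity of expectation: E[X] = C(17, 7) · 2^{1 − 21} = 19448 · 1/1048576 = 2431/131072.
Numerically: E[X] ≈ 0.019.

E[X] = C(17,7)·2^(1−C(7,2)) = 2431/131072 ≈ 0.019.


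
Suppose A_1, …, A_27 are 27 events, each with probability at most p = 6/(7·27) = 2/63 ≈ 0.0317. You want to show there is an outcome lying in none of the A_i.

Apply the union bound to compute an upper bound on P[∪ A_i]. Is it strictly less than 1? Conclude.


Union bound: P[∪_{i=1}^{27} A_i] ≤ Σ_i P[A_i] ≤ 27·p = 27·(2/63) = 6/7.
Numerically: 6/7 ≈ 0.8571.
Is 6/7 < 1? YES.
Since P[∪ A_i] ≤ 6/7 < 1, the complement has P[∩ A_i^c] ≥ 1 − 6/7 = 1/7 > 0, so some outcome avoids every A_i.

27·p = 6/7 ≈ 0.8571; existence CERTIFIED by the union bound.


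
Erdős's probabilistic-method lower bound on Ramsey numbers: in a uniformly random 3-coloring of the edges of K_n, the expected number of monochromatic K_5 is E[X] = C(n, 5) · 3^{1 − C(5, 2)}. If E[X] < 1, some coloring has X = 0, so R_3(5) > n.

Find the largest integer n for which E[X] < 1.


We need C(n, 5) · 3^{1 − 10} < 1, i.e. C(n, 5) < 3^{10 − 1} = 19683.
Check values of n near the boundary:
  n = 19: C(19, 5) = 11628; 11628 < 19683? YES
  n = 20: C(20, 5) = 15504; 15504 < 19683? YES
  n = 21: C(21, 5) = 20349; 20349 < 19683? NO
The largest n with C(n, 5) < 19683 is n = 20 (where E[X] = 5168/6561 ≈ 0.7876848). Hence R_3(5) > 20, i.e. R_3(5) ≥ 21.

Largest n = 20; hence R_3(5) > 20.


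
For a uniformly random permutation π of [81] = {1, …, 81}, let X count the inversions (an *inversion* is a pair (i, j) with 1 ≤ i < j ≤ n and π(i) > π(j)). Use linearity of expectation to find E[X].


Write X = Σ X_I over the C(81, 2) = 3240 pairs i < j, with X_I the indicator of one inversion.
There are 3240 indicators.
For each fixed pair i < j, the values π(i) and π(j) are two distinct elements of {1, …, 81} in uniformly random order; by symmetry P[π(i) > π(j)] = 1/2.
By linearity: E[X] = 3240 · (1/2) = C(81, 2) · (1/2) = 3240/2 = 1620 ≈ 1620.000.

E[X] = 1620 = 1620.000.


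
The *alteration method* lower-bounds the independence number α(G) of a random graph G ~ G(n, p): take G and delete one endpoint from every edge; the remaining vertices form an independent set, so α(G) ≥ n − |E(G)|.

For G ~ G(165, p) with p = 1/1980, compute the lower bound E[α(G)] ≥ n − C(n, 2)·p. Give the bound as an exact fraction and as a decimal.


E[|E(G)|] = C(165, 2)·p = 13530 · (1/1980) = 41/6.
E[α(G)] ≥ n − E[|E(G)|] = 165 − 41/6 = 949/6.
Numerically: ≈ 158.166667.
(This is only a lower bound; the true E[α(G)] may be larger.)

E[α(G)] ≥ 949/6 ≈ 158.166667.


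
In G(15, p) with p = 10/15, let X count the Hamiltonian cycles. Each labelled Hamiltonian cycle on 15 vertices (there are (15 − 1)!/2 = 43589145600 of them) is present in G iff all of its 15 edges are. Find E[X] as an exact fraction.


K_15 has (15 − 1)!/2 = 43589145600 labelled Hamiltonian cycles.
For each such Hamiltonian cycle H, let X_H = 1 if all 15 edges of H are present in G. Then P[X_H = 1] = p^{15} = (2/3)^{15} = 32768/14348907.
By linearity: E[X] = Σ_H E[X_H] = 43589145600 · p^{15} = 43589145600 · 32768/14348907 = 5877897625600/59049.
Numerically: E[X] ≈ 9.95e+07.

E[X] = 43589145600 · (2/3)^{15} = 5877897625600/59049 ≈ 9.95e+07.


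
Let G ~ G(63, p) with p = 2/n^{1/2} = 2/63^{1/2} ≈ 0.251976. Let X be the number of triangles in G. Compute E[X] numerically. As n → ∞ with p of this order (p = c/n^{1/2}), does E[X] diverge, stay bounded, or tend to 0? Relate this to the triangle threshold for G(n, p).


Number of potential triangles: C(63, 3) = 39711.
Each occurs with probability p³ ≈ (0.251976)³ ≈ 1.59984962e-02.
By linearity: E[X] = C(63, 3)·p³ ≈ 39711 · 1.59984962e-02 ≈ 635.316283.
Since α = 1/2 < 1, p = c/n^{1/2} ≫ 1/n is above the triangle threshold p ~ 1/n. Asymptotically E[X] ~ (c³/6)·n^{3(1−α)} = (2³/6)·n^{1.5} → ∞; triangles are abundant w.h.p.

E[X] ≈ 635.316283; in regime p = Θ(1/n^{1/2}) E[X] diverges (above the triangle threshold p ~ 1/n).


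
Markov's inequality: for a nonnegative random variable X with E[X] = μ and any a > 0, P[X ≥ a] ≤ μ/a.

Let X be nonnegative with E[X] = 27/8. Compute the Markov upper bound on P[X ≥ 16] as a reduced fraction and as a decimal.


μ = E[X] = 27/8, a = 16.
Markov: P[X ≥ 16] ≤ μ/a = (27/8)/16 = 27/128.
Numerically: ≈ 0.21094.
(Since a = 16 > μ = 3.37500, the bound 27/128 is < 1 and informative.)

P[X ≥ 16] ≤ 27/128 ≈ 0.21094.


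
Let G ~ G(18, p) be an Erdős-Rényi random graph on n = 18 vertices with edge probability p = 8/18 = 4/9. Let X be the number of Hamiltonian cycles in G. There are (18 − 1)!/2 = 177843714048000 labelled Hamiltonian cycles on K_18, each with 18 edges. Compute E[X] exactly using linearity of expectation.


K_18 has (18 − 1)!/2 = 177843714048000 labelled Hamiltonian cycles.
For each such Hamiltonian cycle H, let X_H = 1 if all 18 edges of H are present in G. Then P[X_H = 1] = p^{18} = (4/9)^{18} = 68719476736/150094635296999121.
By linearity of expectation: E[X] = Σ_H E[X_H] = 177843714048000 · p^{18} = 177843714048000 · 68719476736/150094635296999121 = 16764508875398316032000/205891132094649.
Numerically: E[X] ≈ 8.14e+07.

E[X] = 177843714048000 · (4/9)^{18} = 16764508875398316032000/205891132094649 ≈ 8.14e+07.


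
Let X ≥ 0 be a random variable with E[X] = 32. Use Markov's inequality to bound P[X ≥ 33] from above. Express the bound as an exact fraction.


μ = E[X] = 32, a = 33.
Markov: P[X ≥ 33] ≤ μ/a = (32)/33 = 32/33.
Numerically: ≈ 0.96970.
(Since a = 33 > μ = 32.00000, the bound 32/33 is < 1 and informative.)

P[X ≥ 33] ≤ 32/33 ≈ 0.96970.


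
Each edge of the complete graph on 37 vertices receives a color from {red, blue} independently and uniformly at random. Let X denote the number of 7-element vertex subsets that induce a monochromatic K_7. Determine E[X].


Let X = Σ_S X_S over the C(37, 7) = 10295472 subsets S of size 7, where X_S = 1 if the K_7 on S is monochromatic.
For a fixed S, the K_7 on S has C(7, 2) = 21 edges. P[all 21 edges red] = (1/2)^21, and likewise for blue, so P[monochromatic] = 2·(1/2)^21 = 2^{1 − 21} = 1/1048576.
By linearity: E[X] = C(37, 7) · 2^{1 − 21} = 10295472 · 1/1048576 = 643467/65536.
Numerically: E[X] ≈ 9.8185.

E[X] = C(37,7)·2^(1−C(7,2)) = 643467/65536 ≈ 9.8185.


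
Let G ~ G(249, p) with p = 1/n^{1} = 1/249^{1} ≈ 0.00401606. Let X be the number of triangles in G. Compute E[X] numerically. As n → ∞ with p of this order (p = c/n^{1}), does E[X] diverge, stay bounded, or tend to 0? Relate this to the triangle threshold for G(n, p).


Number of potential triangles: C(249, 3) = 2542124.
Each occurs with probability p³ ≈ (0.00401606)³ ≈ 6.47741852e-08.
By linearity: E[X] = C(249, 3)·p³ ≈ 2542124 · 6.47741852e-08 ≈ 0.164664.
Here α = 1, so p = 1/n is exactly at the triangle threshold p ~ 1/n. Asymptotically E[X] → c³/6 = 1³/6 = 1/6 ≈ 0.166667, a bounded constant. In this regime the triangle count is asymptotically Poisson(c³/6).

E[X] ≈ 0.164664; in regime p = Θ(1/n^{1}) E[X] stays bounded (at the triangle threshold p ~ 1/n).


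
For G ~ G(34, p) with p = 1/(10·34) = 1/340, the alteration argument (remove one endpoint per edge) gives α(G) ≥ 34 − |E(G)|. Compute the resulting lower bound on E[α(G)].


E[|E(G)|] = C(34, 2)·p = 561 · (1/340) = 33/20.
E[α(G)] ≥ n − E[|E(G)|] = 34 − 33/20 = 647/20.
Numerically: ≈ 32.3500.
(This is only a lower bound; the true E[α(G)] may be larger.)

E[α(G)] ≥ 647/20 ≈ 32.3500.


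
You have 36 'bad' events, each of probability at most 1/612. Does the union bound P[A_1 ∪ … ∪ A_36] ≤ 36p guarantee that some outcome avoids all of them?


Union bound: P[∪_{i=1}^{36} A_i] ≤ Σ_i P[A_i] ≤ 36·p = 36·(1/612) = 1/17.
Numerically: 1/17 ≈ 0.05882.
Is 1/17 < 1? YES.
Since P[∪ A_i] ≤ 1/17 < 1, the complement has P[∩ A_i^c] ≥ 1 − 1/17 = 16/17 > 0, so some outcome avoids every A_i.

36·p = 1/17 ≈ 0.05882; existence CERTIFIED by the union bound.


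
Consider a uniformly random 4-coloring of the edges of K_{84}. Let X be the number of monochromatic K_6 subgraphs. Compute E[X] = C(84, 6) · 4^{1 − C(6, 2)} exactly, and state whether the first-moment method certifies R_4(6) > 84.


E[X] = C(84, 6) · 4^{1 − 15} = 406481544 · 4^{−14} = 406481544/268435456.
As a reduced fraction: E[X] = 50810193/33554432 ≈ 1.514.
Is E[X] < 1? NO.
Since E[X] ≥ 1, the first-moment bound is inconclusive at n = 84; it does NOT by itself certify R_4(6) > 84.

E[X] = 50810193/33554432 ≈ 1.514; E[X] ≥ 1; first-moment method inconclusive here.


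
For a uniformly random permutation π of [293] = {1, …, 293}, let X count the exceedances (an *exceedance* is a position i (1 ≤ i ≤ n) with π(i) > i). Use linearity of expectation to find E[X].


Write X = Σ_{i=1}^{293} X_i, where X_i = 1_{π(i) > i}.
For each fixed i, π(i) is uniform over {1, …, 293} (marginal of a uniform permutation), so P[π(i) > i] = (n − i)/n. Summing: Σ_{i=1}^{293} (n − i)/n = (0 + 1 + … + 292)/293 = 293(293 − 1)/(2·293) = (293 − 1)/2.
Hence E[X] = Σ_{i=1}^{293} (293 − i)/293 = 146 ≈ 146.000000.

E[X] = 146 = 146.000000.


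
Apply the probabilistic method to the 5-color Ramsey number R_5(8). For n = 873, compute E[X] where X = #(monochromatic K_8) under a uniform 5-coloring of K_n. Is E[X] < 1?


E[X] = C(873, 8) · 5^{1 − 28} = 8102594482562031309 · 5^{−27} = 8102594482562031309/7450580596923828125.
As a reduced fraction: E[X] = 8102594482562031309/7450580596923828125 ≈ 1.0875.
Is E[X] < 1? NO.
Since E[X] ≥ 1, the first-moment bound is inconclusive at n = 873; it does NOT by itself certify R_5(8) > 873.

E[X] = 8102594482562031309/7450580596923828125 ≈ 1.0875; E[X] ≥ 1; first-moment method inconclusive here.


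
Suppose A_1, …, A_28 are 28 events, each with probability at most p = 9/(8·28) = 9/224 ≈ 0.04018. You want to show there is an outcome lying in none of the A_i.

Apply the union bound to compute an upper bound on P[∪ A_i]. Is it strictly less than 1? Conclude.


Union bound: P[∪_{i=1}^{28} A_i] ≤ Σ_i P[A_i] ≤ 28·p = 28·(9/224) = 9/8.
Numerically: 9/8 ≈ 1.12500.
Is 9/8 < 1? NO.
Since the bound 9/8 is ≥ 1, the union bound is uninformative here; it does NOT by itself certify existence.

28·p = 9/8 ≈ 1.12500; existence NOT certified by the union bound.


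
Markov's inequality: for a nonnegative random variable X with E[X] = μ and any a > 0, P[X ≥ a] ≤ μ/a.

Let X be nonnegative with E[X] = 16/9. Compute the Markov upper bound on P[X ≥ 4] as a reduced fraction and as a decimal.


μ = E[X] = 16/9, a = 4.
Markov: P[X ≥ 4] ≤ μ/a = (16/9)/4 = 4/9.
Numerically: ≈ 0.444444.
(Since a = 4 > μ = 1.777778, the bound 4/9 is < 1 and informative.)

P[X ≥ 4] ≤ 4/9 ≈ 0.444444.


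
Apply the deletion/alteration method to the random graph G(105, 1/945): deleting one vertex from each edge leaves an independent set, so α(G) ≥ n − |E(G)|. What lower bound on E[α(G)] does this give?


E[|E(G)|] = C(105, 2)·p = 5460 · (1/945) = 52/9.
E[α(G)] ≥ n − E[|E(G)|] = 105 − 52/9 = 893/9.
Numerically: ≈ 99.22222.
(This is only a lower bound; the true E[α(G)] may be larger.)

E[α(G)] ≥ 893/9 ≈ 99.22222.


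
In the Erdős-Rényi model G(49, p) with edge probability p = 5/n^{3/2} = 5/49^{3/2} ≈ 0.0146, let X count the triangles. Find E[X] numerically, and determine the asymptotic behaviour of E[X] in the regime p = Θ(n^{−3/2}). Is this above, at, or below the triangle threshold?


Number of potential triangles: C(49, 3) = 18424.
Each occurs with probability p³ ≈ (0.0146)³ ≈ 3.09762e-06.
By linearity: E[X] = C(49, 3)·p³ ≈ 18424 · 3.09762e-06 ≈ 0.057.
Since α = 3/2 > 1, p = c/n^{3/2} = o(1/n) is below the triangle threshold p ~ 1/n. Asymptotically E[X] ~ (c³/6)·n^{3(1−α)} = (5³/6)·n^{-1.5} → 0, so by Markov's inequality G has no triangles w.h.p.

E[X] ≈ 0.057; in regime p = Θ(1/n^{3/2}) E[X] tends to 0 (below the triangle threshold p ~ 1/n).


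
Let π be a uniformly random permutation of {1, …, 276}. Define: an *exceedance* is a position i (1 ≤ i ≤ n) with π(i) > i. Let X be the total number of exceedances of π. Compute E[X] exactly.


Write X = Σ_{i=1}^{276} X_i, where X_i = 1_{π(i) > i}.
For each fixed i, π(i) is uniform over {1, …, 276} (marginal of a uniform permutation), so P[π(i) > i] = (n − i)/n. Summing: Σ_{i=1}^{276} (n − i)/n = (0 + 1 + … + 275)/276 = 276(276 − 1)/(2·276) = (276 − 1)/2.
Hence E[X] = Σ_{i=1}^{276} (276 − i)/276 = 275/2 ≈ 137.500000.

E[X] = 275/2 = 137.500000.


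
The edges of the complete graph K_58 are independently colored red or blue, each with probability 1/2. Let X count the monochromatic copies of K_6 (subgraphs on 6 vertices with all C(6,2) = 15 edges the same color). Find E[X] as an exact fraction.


Let X = Σ_S X_S over the C(58, 6) = 40475358 subsets S of size 6, where X_S = 1 if the K_6 on S is monochromatic.
For a fixed S, the K_6 on S has C(6, 2) = 15 edges. P[all 15 edges red] = (1/2)^15, and likewise for blue, so P[monochromatic] = 2·(1/2)^15 = 2^{1 − 15} = 1/16384.
Summing: E[X] = C(58, 6) · 2^{1 − 15} = 40475358 · 1/16384 = 20237679/8192.
Numerically: E[X] ≈ 2470.419800.

E[X] = C(58,6)·2^(1−C(6,2)) = 20237679/8192 ≈ 2470.419800.


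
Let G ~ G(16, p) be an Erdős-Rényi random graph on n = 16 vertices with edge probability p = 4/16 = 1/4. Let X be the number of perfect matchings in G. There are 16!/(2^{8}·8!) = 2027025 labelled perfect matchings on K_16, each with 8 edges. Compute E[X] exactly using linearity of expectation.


K_16 has 16!/(2^{8}·8!) = 2027025 labelled perfect matchings.
For each such perfect matching H, let X_H = 1 if all 8 edges of H are present in G. Then P[X_H = 1] = p^{8} = (1/4)^{8} = 1/65536.
By linearity of expectation: E[X] = Σ_H E[X_H] = 2027025 · p^{8} = 2027025 · 1/65536 = 2027025/65536.
Numerically: E[X] ≈ 30.9.

E[X] = 2027025 · (1/4)^{8} = 2027025/65536 ≈ 30.9.


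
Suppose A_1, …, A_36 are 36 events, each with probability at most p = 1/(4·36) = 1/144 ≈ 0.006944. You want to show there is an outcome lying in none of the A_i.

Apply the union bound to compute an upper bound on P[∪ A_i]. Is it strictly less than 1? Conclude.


Union bound: P[∪_{i=1}^{36} A_i] ≤ Σ_i P[A_i] ≤ 36·p = 36·(1/144) = 1/4.
Numerically: 1/4 ≈ 0.250000.
Is 1/4 < 1? YES.
Since P[∪ A_i] ≤ 1/4 < 1, the complement has P[∩ A_i^c] ≥ 1 − 1/4 = 3/4 > 0, so some outcome avoids every A_i.

36·p = 1/4 ≈ 0.250000; existence CERTIFIED by the union bound.


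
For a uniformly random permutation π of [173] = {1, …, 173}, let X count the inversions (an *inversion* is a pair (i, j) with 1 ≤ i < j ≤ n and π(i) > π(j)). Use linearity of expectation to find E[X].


Write X = Σ X_I over the C(173, 2) = 14878 pairs i < j, with X_I the indicator of one inversion.
There are 14878 indicators.
For each fixed pair i < j, the values π(i) and π(j) are two distinct elements of {1, …, 173} in uniformly random order; by symmetry P[π(i) > π(j)] = 1/2.
By linearity: E[X] = 14878 · (1/2) = C(173, 2) · (1/2) = 14878/2 = 7439 ≈ 7439.0000.

E[X] = 7439 = 7439.0000.


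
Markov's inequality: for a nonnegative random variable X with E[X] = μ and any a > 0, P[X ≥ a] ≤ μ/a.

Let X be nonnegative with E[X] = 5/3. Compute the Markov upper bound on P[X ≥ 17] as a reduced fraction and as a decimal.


μ = E[X] = 5/3, a = 17.
Markov: P[X ≥ 17] ≤ μ/a = (5/3)/17 = 5/51.
Numerically: ≈ 0.098039.
(Since a = 17 > μ = 1.666667, the bound 5/51 is < 1 and informative.)

P[X ≥ 17] ≤ 5/51 ≈ 0.098039.


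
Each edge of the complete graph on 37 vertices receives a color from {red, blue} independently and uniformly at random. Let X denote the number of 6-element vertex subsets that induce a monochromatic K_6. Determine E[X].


Let X = Σ_S X_S over the C(37, 6) = 2324784 subsets S of size 6, where X_S = 1 if the K_6 on S is monochromatic.
For a fixed S, the K_6 on S has C(6, 2) = 15 edges. P[all 15 edges red] = (1/2)^15, and likewise for blue, so P[monochromatic] = 2·(1/2)^15 = 2^{1 − 15} = 1/16384.
Summing: E[X] = C(37, 6) · 2^{1 − 15} = 2324784 · 1/16384 = 145299/1024.
Numerically: E[X] ≈ 141.893555.

E[X] = C(37,6)·2^(1−C(6,2)) = 145299/1024 ≈ 141.893555.


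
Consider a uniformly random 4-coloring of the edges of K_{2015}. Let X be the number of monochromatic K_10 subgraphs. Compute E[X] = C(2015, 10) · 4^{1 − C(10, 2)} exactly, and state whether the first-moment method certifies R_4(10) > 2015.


E[X] = C(2015, 10) · 4^{1 − 45} = 297353674437325491072340253 · 4^{−44} = 297353674437325491072340253/309485009821345068724781056.
As a reduced fraction: E[X] = 297353674437325491072340253/309485009821345068724781056 ≈ 0.960802.
Is E[X] < 1? YES.
Since E[X] < 1, there exists a 4-coloring of K_{2015} with no monochromatic K_10; hence R_4(10) > 2015.

E[X] = 297353674437325491072340253/309485009821345068724781056 ≈ 0.960802; E[X] < 1, so R_4(10) > 2015.


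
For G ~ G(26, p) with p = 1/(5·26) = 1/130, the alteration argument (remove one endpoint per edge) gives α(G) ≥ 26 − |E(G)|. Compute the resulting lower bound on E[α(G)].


E[|E(G)|] = C(26, 2)·p = 325 · (1/130) = 5/2.
E[α(G)] ≥ n − E[|E(G)|] = 26 − 5/2 = 47/2.
Numerically: ≈ 23.500000.
(This is only a lower bound; the true E[α(G)] may be larger.)

E[α(G)] ≥ 47/2 ≈ 23.500000.


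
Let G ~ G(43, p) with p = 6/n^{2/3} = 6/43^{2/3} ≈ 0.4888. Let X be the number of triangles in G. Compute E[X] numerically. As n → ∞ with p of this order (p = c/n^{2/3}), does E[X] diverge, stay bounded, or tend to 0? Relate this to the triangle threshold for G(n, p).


Number of potential triangles: C(43, 3) = 12341.
Each occurs with probability p³ ≈ (0.4888)³ ≈ 1.168199e-01.
By linearity: E[X] = C(43, 3)·p³ ≈ 12341 · 1.168199e-01 ≈ 1441.6744.
Since α = 2/3 < 1, p = c/n^{2/3} ≫ 1/n is above the triangle threshold p ~ 1/n. Asymptotically E[X] ~ (c³/6)·n^{3(1−α)} = (6³/6)·n^{1} → ∞; triangles are abundant w.h.p.

E[X] ≈ 1441.6744; in regime p = Θ(1/n^{2/3}) E[X] diverges (above the triangle threshold p ~ 1/n).


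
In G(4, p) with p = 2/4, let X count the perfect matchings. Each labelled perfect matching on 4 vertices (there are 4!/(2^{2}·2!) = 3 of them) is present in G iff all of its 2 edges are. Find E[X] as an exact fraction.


K_4 has 4!/(2^{2}·2!) = 3 labelled perfect matchings.
For each such perfect matching H, let X_H = 1 if all 2 edges of H are present in G. Then P[X_H = 1] = p^{2} = (1/2)^{2} = 1/4.
By linearity: E[X] = Σ_H E[X_H] = 3 · p^{2} = 3 · 1/4 = 3/4.
Numerically: E[X] ≈ 0.75.

E[X] = 3 · (1/2)^{2} = 3/4 ≈ 0.75.


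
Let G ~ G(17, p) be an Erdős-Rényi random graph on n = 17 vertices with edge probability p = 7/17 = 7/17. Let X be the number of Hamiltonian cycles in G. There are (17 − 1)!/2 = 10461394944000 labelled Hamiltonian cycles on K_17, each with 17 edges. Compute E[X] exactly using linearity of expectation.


K_17 has (17 − 1)!/2 = 10461394944000 labelled Hamiltonian cycles.
For each such Hamiltonian cycle H, let X_H = 1 if all 17 edges of H are present in G. Then P[X_H = 1] = p^{17} = (7/17)^{17} = 232630513987207/827240261886336764177.
By linearity of expectation: E[X] = Σ_H E[X_H] = 10461394944000 · p^{17} = 10461394944000 · 232630513987207/827240261886336764177 = 2433639682845888590481408000/827240261886336764177.
Numerically: E[X] ≈ 2.94e+06.

E[X] = 10461394944000 · (7/17)^{17} = 2433639682845888590481408000/827240261886336764177 ≈ 2.94e+06.


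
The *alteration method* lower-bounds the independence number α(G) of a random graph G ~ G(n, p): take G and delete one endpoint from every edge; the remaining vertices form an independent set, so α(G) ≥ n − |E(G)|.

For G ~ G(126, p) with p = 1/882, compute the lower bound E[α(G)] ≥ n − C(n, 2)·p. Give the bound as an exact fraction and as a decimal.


E[|E(G)|] = C(126, 2)·p = 7875 · (1/882) = 125/14.
E[α(G)] ≥ n − E[|E(G)|] = 126 − 125/14 = 1639/14.
Numerically: ≈ 117.0714.
(This is only a lower bound; the true E[α(G)] may be larger.)

E[α(G)] ≥ 1639/14 ≈ 117.0714.


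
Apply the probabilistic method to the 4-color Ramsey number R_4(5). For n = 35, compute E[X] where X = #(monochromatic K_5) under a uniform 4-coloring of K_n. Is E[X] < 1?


E[X] = C(35, 5) · 4^{1 − 10} = 324632 · 4^{−9} = 324632/262144.
As a reduced fraction: E[X] = 40579/32768 ≈ 1.23837.
Is E[X] < 1? NO.
Since E[X] ≥ 1, the first-moment bound is inconclusive at n = 35; it does NOT by itself certify R_4(5) > 35.

E[X] = 40579/32768 ≈ 1.23837; E[X] ≥ 1; first-moment method inconclusive here.


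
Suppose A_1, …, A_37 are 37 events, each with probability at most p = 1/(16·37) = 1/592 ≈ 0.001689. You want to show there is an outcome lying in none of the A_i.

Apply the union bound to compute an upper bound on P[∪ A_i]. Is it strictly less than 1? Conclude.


Union bound: P[∪_{i=1}^{37} A_i] ≤ Σ_i P[A_i] ≤ 37·p = 37·(1/592) = 1/16.
Numerically: 1/16 ≈ 0.062500.
Is 1/16 < 1? YES.
Since P[∪ A_i] ≤ 1/16 < 1, the complement has P[∩ A_i^c] ≥ 1 − 1/16 = 15/16 > 0, so some outcome avoids every A_i.

37·p = 1/16 ≈ 0.062500; existence CERTIFIED by the union bound.


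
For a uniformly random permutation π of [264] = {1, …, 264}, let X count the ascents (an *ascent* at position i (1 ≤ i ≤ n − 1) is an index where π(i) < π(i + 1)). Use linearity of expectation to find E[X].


Write X = Σ X_I over i = 1, …, 263, with X_I the indicator of one ascent.
There are 263 indicators.
For each fixed i, the pair (π(i), π(i+1)) is a uniformly random ordered pair of distinct values from {1, …, 264}; by symmetry P[π(i) < π(i+1)] = 1/2.
By linearity: E[X] = 263 · (1/2) = (264 − 1) · (1/2) = 263/2 ≈ 131.5000.

E[X] = 263/2 = 131.5000.


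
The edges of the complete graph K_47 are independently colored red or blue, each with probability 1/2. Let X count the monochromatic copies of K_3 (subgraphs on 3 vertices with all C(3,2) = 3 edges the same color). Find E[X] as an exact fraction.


Let X = Σ_S X_S over the C(47, 3) = 16215 subsets S of size 3, where X_S = 1 if the K_3 on S is monochromatic.
For a fixed S, the K_3 on S has C(3, 2) = 3 edges. P[all 3 edges red] = (1/2)^3, and likewise for blue, so P[monochromatic] = 2·(1/2)^3 = 2^{1 − 3} = 1/4.
By linearity: E[X] = C(47, 3) · 2^{1 − 3} = 16215 · 1/4 = 16215/4.
Numerically: E[X] ≈ 4053.7500.

E[X] = C(47,3)·2^(1−C(3,2)) = 16215/4 ≈ 4053.7500.


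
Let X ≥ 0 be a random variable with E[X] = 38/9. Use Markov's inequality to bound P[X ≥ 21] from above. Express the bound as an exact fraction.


μ = E[X] = 38/9, a = 21.
Markov: P[X ≥ 21] ≤ μ/a = (38/9)/21 = 38/189.
Numerically: ≈ 0.201058.
(Since a = 21 > μ = 4.222222, the bound 38/189 is < 1 and informative.)

P[X ≥ 21] ≤ 38/189 ≈ 0.201058.


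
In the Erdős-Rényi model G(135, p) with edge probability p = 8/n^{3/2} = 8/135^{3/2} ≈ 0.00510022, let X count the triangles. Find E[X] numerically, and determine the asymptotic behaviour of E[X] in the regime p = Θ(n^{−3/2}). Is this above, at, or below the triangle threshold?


Number of potential triangles: C(135, 3) = 400995.
Each occurs with probability p³ ≈ (0.00510022)³ ≈ 1.32668556e-07.
By linearity: E[X] = C(135, 3)·p³ ≈ 400995 · 1.32668556e-07 ≈ 0.053199.
Since α = 3/2 > 1, p = c/n^{3/2} = o(1/n) is below the triangle threshold p ~ 1/n. Asymptotically E[X] ~ (c³/6)·n^{3(1−α)} = (8³/6)·n^{-1.5} → 0, so by Markov's inequality G has no triangles w.h.p.

E[X] ≈ 0.053199; in regime p = Θ(1/n^{3/2}) E[X] tends to 0 (below the triangle threshold p ~ 1/n).


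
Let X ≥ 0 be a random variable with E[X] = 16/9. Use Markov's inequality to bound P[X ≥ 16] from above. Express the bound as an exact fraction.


μ = E[X] = 16/9, a = 16.
Markov: P[X ≥ 16] ≤ μ/a = (16/9)/16 = 1/9.
Numerically: ≈ 0.1111.
(Since a = 16 > μ = 1.7778, the bound 1/9 is < 1 and informative.)

P[X ≥ 16] ≤ 1/9 ≈ 0.1111.


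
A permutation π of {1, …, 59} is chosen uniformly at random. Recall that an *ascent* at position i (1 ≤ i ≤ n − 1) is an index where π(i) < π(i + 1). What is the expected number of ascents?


Write X = Σ X_I over i = 1, …, 58, with X_I the indicator of one ascent.
There are 58 indicators.
For each fixed i, the pair (π(i), π(i+1)) is a uniformly random ordered pair of distinct values from {1, …, 59}; by symmetry P[π(i) < π(i+1)] = 1/2.
By linearity: E[X] = 58 · (1/2) = (59 − 1) · (1/2) = 29 ≈ 29.000000.

E[X] = 29 = 29.000000.


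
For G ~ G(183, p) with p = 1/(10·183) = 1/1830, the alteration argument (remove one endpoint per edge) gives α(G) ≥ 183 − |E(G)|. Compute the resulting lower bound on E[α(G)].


E[|E(G)|] = C(183, 2)·p = 16653 · (1/1830) = 91/10.
E[α(G)] ≥ n − E[|E(G)|] = 183 − 91/10 = 1739/10.
Numerically: ≈ 173.90000.
(This is only a lower bound; the true E[α(G)] may be larger.)

E[α(G)] ≥ 1739/10 ≈ 173.90000.


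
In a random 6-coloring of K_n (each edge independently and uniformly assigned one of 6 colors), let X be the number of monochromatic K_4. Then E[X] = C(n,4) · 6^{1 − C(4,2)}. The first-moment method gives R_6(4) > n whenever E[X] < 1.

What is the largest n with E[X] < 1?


We need C(n, 4) · 6^{1 − 6} < 1, i.e. C(n, 4) < 6^{6 − 1} = 7776.
Check values of n near the boundary:
  n = 21: C(21, 4) = 5985; 5985 < 7776? YES
  n = 22: C(22, 4) = 7315; 7315 < 7776? YES
  n = 23: C(23, 4) = 8855; 8855 < 7776? NO
The largest n with C(n, 4) < 7776 is n = 22 (where E[X] = 7315/7776 ≈ 0.9407150). Hence R_6(4) > 22, i.e. R_6(4) ≥ 23.

Largest n = 22; hence R_6(4) > 22.


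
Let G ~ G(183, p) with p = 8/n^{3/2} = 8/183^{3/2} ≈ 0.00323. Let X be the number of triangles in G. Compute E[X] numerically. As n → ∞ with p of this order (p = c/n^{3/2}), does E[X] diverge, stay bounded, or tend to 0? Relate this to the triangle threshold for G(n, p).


Number of potential triangles: C(183, 3) = 1004731.
Each occurs with probability p³ ≈ (0.00323)³ ≈ 3.37474e-08.
By linearity: E[X] = C(183, 3)·p³ ≈ 1004731 · 3.37474e-08 ≈ 0.034.
Since α = 3/2 > 1, p = c/n^{3/2} = o(1/n) is below the triangle threshold p ~ 1/n. Asymptotically E[X] ~ (c³/6)·n^{3(1−α)} = (8³/6)·n^{-1.5} → 0, so by Markov's inequality G has no triangles w.h.p.

E[X] ≈ 0.034; in regime p = Θ(1/n^{3/2}) E[X] tends to 0 (below the triangle threshold p ~ 1/n).


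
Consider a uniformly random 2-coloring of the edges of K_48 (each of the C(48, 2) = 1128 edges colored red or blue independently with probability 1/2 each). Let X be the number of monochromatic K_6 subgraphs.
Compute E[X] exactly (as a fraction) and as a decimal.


Let X = Σ_S X_S over the C(48, 6) = 12271512 subsets S of size 6, where X_S = 1 if the K_6 on S is monochromatic.
For a fixed S, the K_6 on S has C(6, 2) = 15 edges. P[all 15 edges red] = (1/2)^15, and likewise for blue, so P[monochromatic] = 2·(1/2)^15 = 2^{1 − 15} = 1/16384.
By linearity of expectation: E[X] = C(48, 6) · 2^{1 − 15} = 12271512 · 1/16384 = 1533939/2048.
Numerically: E[X] ≈ 748.99365.

E[X] = C(48,6)·2^(1−C(6,2)) = 1533939/2048 ≈ 748.99365.


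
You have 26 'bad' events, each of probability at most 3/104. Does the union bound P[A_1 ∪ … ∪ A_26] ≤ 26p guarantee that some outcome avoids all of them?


Union bound: P[∪_{i=1}^{26} A_i] ≤ Σ_i P[A_i] ≤ 26·p = 26·(3/104) = 3/4.
Numerically: 3/4 ≈ 0.7500.
Is 3/4 < 1? YES.
Since P[∪ A_i] ≤ 3/4 < 1, the complement has P[∩ A_i^c] ≥ 1 − 3/4 = 1/4 > 0, so some outcome avoids every A_i.

26·p = 3/4 ≈ 0.7500; existence CERTIFIED by the union bound.


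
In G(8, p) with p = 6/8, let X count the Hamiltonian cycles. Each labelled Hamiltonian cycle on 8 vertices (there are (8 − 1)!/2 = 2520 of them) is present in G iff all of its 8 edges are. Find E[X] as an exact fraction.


K_8 has (8 − 1)!/2 = 2520 labelled Hamiltonian cycles.
For each such Hamiltonian cycle H, let X_H = 1 if all 8 edges of H are present in G. Then P[X_H = 1] = p^{8} = (3/4)^{8} = 6561/65536.
By linearity of expectation: E[X] = Σ_H E[X_H] = 2520 · p^{8} = 2520 · 6561/65536 = 2066715/8192.
Numerically: E[X] ≈ 252.3.

E[X] = 2520 · (3/4)^{8} = 2066715/8192 ≈ 252.3.


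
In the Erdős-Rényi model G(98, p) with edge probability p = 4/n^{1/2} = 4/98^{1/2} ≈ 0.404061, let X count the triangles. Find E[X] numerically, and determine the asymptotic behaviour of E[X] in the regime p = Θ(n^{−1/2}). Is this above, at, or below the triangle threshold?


Number of potential triangles: C(98, 3) = 152096.
Each occurs with probability p³ ≈ (0.404061)³ ≈ 6.59691458e-02.
By linearity: E[X] = C(98, 3)·p³ ≈ 152096 · 6.59691458e-02 ≈ 10033.643195.
Since α = 1/2 < 1, p = c/n^{1/2} ≫ 1/n is above the triangle threshold p ~ 1/n. Asymptotically E[X] ~ (c³/6)·n^{3(1−α)} = (4³/6)·n^{1.5} → ∞; triangles are abundant w.h.p.

E[X] ≈ 10033.643195; in regime p = Θ(1/n^{1/2}) E[X] diverges (above the triangle threshold p ~ 1/n).


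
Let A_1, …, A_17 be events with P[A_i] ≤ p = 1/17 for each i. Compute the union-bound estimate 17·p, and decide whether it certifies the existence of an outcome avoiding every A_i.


Union bound: P[∪_{i=1}^{17} A_i] ≤ Σ_i P[A_i] ≤ 17·p = 17·(1/17) = 1.
Numerically: 1 ≈ 1.000.
Is 1 < 1? NO.
Since the bound 1 is ≥ 1, the union bound is uninformative here; it does NOT by itself certify existence.

17·p = 1 ≈ 1.000; existence NOT certified by the union bound.


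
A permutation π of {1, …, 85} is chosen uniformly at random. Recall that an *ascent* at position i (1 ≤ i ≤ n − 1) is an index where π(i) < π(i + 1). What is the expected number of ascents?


Write X = Σ X_I over i = 1, …, 84, with X_I the indicator of one ascent.
There are 84 indicators.
For each fixed i, the pair (π(i), π(i+1)) is a uniformly random ordered pair of distinct values from {1, …, 85}; by symmetry P[π(i) < π(i+1)] = 1/2.
By linearity: E[X] = 84 · (1/2) = (85 − 1) · (1/2) = 42 ≈ 42.000000.

E[X] = 42 = 42.000000.


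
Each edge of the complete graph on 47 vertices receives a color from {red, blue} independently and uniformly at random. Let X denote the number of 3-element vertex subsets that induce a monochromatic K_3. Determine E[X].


Let X = Σ_S X_S over the C(47, 3) = 16215 subsets S of size 3, where X_S = 1 if the K_3 on S is monochromatic.
For a fixed S, the K_3 on S has C(3, 2) = 3 edges. P[all 3 edges red] = (1/2)^3, and likewise for blue, so P[monochromatic] = 2·(1/2)^3 = 2^{1 − 3} = 1/4.
By linearity of expectation: E[X] = C(47, 3) · 2^{1 − 3} = 16215 · 1/4 = 16215/4.
Numerically: E[X] ≈ 4053.750.

E[X] = C(47,3)·2^(1−C(3,2)) = 16215/4 ≈ 4053.750.


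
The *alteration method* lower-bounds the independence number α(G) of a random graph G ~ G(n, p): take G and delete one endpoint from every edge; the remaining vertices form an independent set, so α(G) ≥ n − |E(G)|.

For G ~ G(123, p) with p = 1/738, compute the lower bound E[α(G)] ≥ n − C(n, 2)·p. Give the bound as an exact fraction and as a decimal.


E[|E(G)|] = C(123, 2)·p = 7503 · (1/738) = 61/6.
E[α(G)] ≥ n − E[|E(G)|] = 123 − 61/6 = 677/6.
Numerically: ≈ 112.8333.
(This is only a lower bound; the true E[α(G)] may be larger.)

E[α(G)] ≥ 677/6 ≈ 112.8333.


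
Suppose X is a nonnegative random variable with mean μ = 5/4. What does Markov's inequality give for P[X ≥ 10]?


μ = E[X] = 5/4, a = 10.
Markov: P[X ≥ 10] ≤ μ/a = (5/4)/10 = 1/8.
Numerically: ≈ 0.125.
(Since a = 10 > μ = 1.250, the bound 1/8 is < 1 and informative.)

P[X ≥ 10] ≤ 1/8 ≈ 0.125.


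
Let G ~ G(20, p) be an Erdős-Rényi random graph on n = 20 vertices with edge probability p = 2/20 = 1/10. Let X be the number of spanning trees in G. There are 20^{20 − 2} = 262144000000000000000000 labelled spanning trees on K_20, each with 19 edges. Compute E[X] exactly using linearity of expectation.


K_20 has 20^{20 − 2} = 262144000000000000000000 labelled spanning trees.
For each such spanning tree H, let X_H = 1 if all 19 edges of H are present in G. Then P[X_H = 1] = p^{19} = (1/10)^{19} = 1/10000000000000000000.
By linearity of expectation: E[X] = Σ_H E[X_H] = 262144000000000000000000 · p^{19} = 262144000000000000000000 · 1/10000000000000000000 = 131072/5.
Numerically: E[X] ≈ 2.621e+04.

E[X] = 262144000000000000000000 · (1/10)^{19} = 131072/5 ≈ 2.621e+04.
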